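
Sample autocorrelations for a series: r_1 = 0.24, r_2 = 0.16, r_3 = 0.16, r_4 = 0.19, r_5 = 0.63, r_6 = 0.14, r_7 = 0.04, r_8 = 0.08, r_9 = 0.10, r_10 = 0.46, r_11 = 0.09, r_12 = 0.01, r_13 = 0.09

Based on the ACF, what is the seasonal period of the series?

5

The largest autocorrelation is r_5 = 0.63, with a weaker echo at lag 10 (0.46); the remaining lags stay at or below 0.24. The elevated value at lag 1 (0.24), dropping to 0.16 at lag 2, reflects decaying short-term dependence rather than seasonality.
The dominant spike at lag 5 indicates a seasonal period of 5.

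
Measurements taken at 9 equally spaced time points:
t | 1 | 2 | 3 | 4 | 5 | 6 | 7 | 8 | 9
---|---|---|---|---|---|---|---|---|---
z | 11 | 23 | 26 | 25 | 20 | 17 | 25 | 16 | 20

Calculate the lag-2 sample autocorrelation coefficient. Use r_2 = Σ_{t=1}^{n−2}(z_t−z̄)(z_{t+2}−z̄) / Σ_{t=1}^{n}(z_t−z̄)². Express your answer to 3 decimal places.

-0.233

Mean z̄ = (11 + 23 + 26 + 25 + 20 + 17 + 25 + 16 + 20)/9 = 20.3333
Numerator Σ_{t=1}^{7}(z_t−z̄)(z_{t+2}−z̄) = -46.5556
Denominator Σ(z_t−z̄)² = 200.0000
r_2 = -46.5556 / 200.0000 = -0.233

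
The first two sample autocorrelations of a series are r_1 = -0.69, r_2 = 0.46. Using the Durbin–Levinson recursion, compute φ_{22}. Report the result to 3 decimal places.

φ_{22} = (r_2 − r_1²) / (1 − r_1²)
r_1² = (-0.69)² = 0.4761
Numerator = 0.46 − 0.4761 = -0.0161; denominator = 1 − 0.4761 = 0.5239
φ_{22} = -0.0161 / 0.5239 = -0.031

-0.031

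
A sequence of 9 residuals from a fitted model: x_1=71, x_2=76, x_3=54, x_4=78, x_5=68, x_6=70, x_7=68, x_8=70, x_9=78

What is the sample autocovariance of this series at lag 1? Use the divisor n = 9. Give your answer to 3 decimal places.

-25.790

Mean x̄ = (71 + 76 + 54 + 78 + 68 + 70 + 68 + 70 + 78)/9 = 70.3333
Σ_{t=1}^{8}(x_t−x̄)(x_{t+1}−x̄) = -232.1111
γ_1 = -232.1111 / 9 = -25.790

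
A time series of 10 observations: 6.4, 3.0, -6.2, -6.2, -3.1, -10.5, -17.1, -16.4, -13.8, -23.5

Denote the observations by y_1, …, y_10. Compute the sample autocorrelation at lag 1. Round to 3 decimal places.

0.522

Mean ȳ = (6.4 + 3.0 − 6.2 − 6.2 − 3.1 − 10.5 − 17.1 − 16.4 − 13.8 − 23.5)/10 = -8.7400
Numerator Σ_{t=1}^{9}(y_t−ȳ)(y_{t+1}−ȳ) = 410.6104
Denominator Σ(y_t−ȳ)² = 786.8840
r_1 = 410.6104 / 786.8840 = 0.522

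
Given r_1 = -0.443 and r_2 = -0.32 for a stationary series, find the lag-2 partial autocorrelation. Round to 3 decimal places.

φ_{22} = (r_2 − r_1²) / (1 − r_1²)
r_1² = (-0.443)² = 0.196249
Numerator = -0.32 − 0.1962 = -0.5162; denominator = 1 − 0.1962 = 0.8038
φ_{22} = -0.5162 / 0.8038 = -0.642

-0.642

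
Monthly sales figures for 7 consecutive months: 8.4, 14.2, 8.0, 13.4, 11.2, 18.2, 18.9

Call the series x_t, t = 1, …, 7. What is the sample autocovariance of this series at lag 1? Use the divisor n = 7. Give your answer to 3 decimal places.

1.007

Mean x̄ = (8.4 + 14.2 + 8.0 + 13.4 + 11.2 + 18.2 + 18.9)/7 = 13.1857
Σ_{t=1}^{6}(x_t−x̄)(x_{t+1}−x̄) = 7.0455
γ_1 = 7.0455 / 7 = 1.007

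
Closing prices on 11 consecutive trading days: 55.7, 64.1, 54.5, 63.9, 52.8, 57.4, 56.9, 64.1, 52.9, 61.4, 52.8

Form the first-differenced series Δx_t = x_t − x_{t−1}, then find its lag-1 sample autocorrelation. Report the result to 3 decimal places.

-0.810

First differences Δx: 8.4, -9.6, 9.4, -11.1, 4.6, -0.5, 7.2, -11.2, 8.5, -8.6
Mean of differences = -0.2900
Numerator Σ(Δx_t−Δx̄)(Δx_{t+1}−Δx̄) = -581.9871
Denominator Σ(Δx_t−Δx̄)² = 718.3490
r_1(Δx) = -581.9871 / 718.3490 = -0.810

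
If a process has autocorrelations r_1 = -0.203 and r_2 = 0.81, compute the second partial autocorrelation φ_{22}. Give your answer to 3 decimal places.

φ_{22} = (r_2 − r_1²) / (1 − r_1²)
r_1² = (-0.203)² = 0.041209
Numerator = 0.81 − 0.0412 = 0.7688; denominator = 1 − 0.0412 = 0.9588
φ_{22} = 0.7688 / 0.9588 = 0.802

0.802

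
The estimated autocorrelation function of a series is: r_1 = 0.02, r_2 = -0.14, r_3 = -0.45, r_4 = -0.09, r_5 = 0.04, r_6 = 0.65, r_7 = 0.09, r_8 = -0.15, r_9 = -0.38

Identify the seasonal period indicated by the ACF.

The largest autocorrelation is r_6 = 0.65; the remaining lags stay at or below 0.09.
The dominant spike at lag 6 indicates a seasonal period of 6.

6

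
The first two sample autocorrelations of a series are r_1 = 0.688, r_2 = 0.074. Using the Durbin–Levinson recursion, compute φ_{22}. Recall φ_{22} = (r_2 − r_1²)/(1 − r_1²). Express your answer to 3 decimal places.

φ_{22} = (r_2 − r_1²) / (1 − r_1²)
r_1² = (0.688)² = 0.473344
Numerator = 0.074 − 0.4733 = -0.3993; denominator = 1 − 0.4733 = 0.5267
φ_{22} = -0.3993 / 0.5267 = -0.758

-0.758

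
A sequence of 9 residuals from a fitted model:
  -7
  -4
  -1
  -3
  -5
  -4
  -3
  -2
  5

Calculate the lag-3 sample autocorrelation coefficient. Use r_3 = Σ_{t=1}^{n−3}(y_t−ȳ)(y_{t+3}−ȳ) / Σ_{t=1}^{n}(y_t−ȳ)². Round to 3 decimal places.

Mean ȳ = (-7 − 4 − 1 − 3 − 5 − 4 − 3 − 2 + 5)/9 = -2.6667
Numerator Σ_{t=1}^{6}(y_t−ȳ)(y_{t+3}−ȳ) = -9.3333
Denominator Σ(y_t−ȳ)² = 90.0000
r_3 = -9.3333 / 90.0000 = -0.104

-0.104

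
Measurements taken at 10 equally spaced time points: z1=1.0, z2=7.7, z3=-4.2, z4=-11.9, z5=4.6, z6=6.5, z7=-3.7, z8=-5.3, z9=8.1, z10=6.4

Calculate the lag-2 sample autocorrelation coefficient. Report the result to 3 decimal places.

Mean z̄ = (1.0 + 7.7 − 4.2 − 11.9 + 4.6 + 6.5 − 3.7 − 5.3 + 8.1 + 6.4)/10 = 0.9200
Numerator Σ_{t=1}^{8}(z_t−z̄)(z_{t+2}−z̄) = -296.6728
Denominator Σ(z_t−z̄)² = 422.8360
r_2 = -296.6728 / 422.8360 = -0.702

-0.702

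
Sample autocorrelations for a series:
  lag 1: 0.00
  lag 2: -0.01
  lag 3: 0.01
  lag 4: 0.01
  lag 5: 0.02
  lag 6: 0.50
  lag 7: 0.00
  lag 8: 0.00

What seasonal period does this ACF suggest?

The largest autocorrelation is r_6 = 0.50; the remaining lags stay at or below 0.02.
The dominant spike at lag 6 indicates a seasonal period of 6.

6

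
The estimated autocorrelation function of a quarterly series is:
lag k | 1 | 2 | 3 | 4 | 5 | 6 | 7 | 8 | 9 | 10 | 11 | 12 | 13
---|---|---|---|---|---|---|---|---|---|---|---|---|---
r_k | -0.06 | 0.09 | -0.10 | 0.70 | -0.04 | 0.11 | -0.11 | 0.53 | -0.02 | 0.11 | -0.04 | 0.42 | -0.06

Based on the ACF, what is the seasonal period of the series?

4

The largest autocorrelation is r_4 = 0.70, with weaker echoes at lags 8 (0.53) and 12 (0.42); the remaining lags stay at or below 0.11.
The dominant spike at lag 4 indicates a seasonal period of 4.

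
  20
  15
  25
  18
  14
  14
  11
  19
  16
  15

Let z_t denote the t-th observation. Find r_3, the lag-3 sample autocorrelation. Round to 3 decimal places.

-0.111

Mean z̄ = (20 + 15 + 25 + 18 + 14 + 14 + 11 + 19 + 16 + 15)/10 = 16.7000
Σ(z_t−z̄)(z_{t+3}−z̄) = (4.2900) + (4.5900) + (-22.4100) + (-7.4100) + (-6.2100) + (1.8900) + (9.6900) = -15.5700
Denominator Σ(z_t−z̄)² = 140.1000
r_3 = -15.5700 / 140.1000 = -0.111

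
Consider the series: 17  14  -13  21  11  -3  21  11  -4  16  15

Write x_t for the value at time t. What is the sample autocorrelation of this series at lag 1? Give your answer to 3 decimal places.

-0.416

Mean x̄ = (17 + 14 − 13 + 21 + 11 − 3 + 21 + 11 − 4 + 16 + 15)/11 = 9.6364
Numerator Σ_{t=1}^{10}(x_t−x̄)(x_{t+1}−x̄) = -524.9504
Denominator Σ(x_t−x̄)² = 1262.5455
r_1 = -524.9504 / 1262.5455 = -0.416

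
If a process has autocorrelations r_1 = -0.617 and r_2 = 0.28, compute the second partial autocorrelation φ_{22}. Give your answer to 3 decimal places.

φ_{22} = (r_2 − r_1²) / (1 − r_1²)
r_1² = (-0.617)² = 0.380689
Numerator = 0.28 − 0.3807 = -0.1007; denominator = 1 − 0.3807 = 0.6193
φ_{22} = -0.1007 / 0.6193 = -0.163

-0.163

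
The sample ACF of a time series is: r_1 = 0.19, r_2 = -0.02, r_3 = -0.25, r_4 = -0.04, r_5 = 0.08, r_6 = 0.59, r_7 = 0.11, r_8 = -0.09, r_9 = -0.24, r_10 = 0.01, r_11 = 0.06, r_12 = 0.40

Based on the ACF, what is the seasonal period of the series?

6

The largest autocorrelation is r_6 = 0.59, with a weaker echo at lag 12 (0.40); the remaining lags stay at or below 0.19.
The dominant spike at lag 6 indicates a seasonal period of 6.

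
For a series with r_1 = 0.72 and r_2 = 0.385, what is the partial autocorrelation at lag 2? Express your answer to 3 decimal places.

φ_{22} = (r_2 − r_1²) / (1 − r_1²)
r_1² = (0.72)² = 0.5184
Numerator = 0.385 − 0.5184 = -0.1334; denominator = 1 − 0.5184 = 0.4816
φ_{22} = -0.1334 / 0.4816 = -0.277

-0.277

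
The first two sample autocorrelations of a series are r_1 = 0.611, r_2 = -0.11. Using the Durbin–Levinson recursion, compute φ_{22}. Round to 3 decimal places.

φ_{22} = (r_2 − r_1²) / (1 − r_1²)
r_1² = (0.611)² = 0.373321
Numerator = -0.11 − 0.3733 = -0.4833; denominator = 1 − 0.3733 = 0.6267
φ_{22} = -0.4833 / 0.6267 = -0.771

-0.771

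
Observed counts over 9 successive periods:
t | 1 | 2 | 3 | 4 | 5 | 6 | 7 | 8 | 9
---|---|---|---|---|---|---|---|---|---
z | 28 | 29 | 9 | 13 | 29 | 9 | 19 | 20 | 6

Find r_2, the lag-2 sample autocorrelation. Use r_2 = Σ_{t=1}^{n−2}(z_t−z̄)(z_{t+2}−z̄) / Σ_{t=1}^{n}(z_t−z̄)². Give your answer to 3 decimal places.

Mean z̄ = (28 + 29 + 9 + 13 + 29 + 9 + 19 + 20 + 6)/9 = 18.0000
Numerator Σ_{t=1}^{7}(z_t−z̄)(z_{t+2}−z̄) = -218.0000
Denominator Σ(z_t−z̄)² = 678.0000
r_2 = -218.0000 / 678.0000 = -0.322

-0.322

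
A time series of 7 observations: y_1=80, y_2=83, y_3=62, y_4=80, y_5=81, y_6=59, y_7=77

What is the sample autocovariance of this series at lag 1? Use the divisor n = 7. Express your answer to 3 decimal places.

-33.067

Mean ȳ = (80 + 83 + 62 + 80 + 81 + 59 + 77)/7 = 74.5714
Deviations: 5.4286, 8.4286, -12.5714, 5.4286, 6.4286, -15.5714, 2.4286
Σ_{t=1}^{6}(y_t−ȳ)(y_{t+1}−ȳ) = -231.4694
γ_1 = -231.4694 / 7 = -33.067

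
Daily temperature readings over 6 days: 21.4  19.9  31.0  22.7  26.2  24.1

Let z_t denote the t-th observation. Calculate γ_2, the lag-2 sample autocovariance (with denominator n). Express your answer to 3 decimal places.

Mean z̄ = (21.4 + 19.9 + 31.0 + 22.7 + 26.2 + 24.1)/6 = 24.2167
Deviations: -2.8167, -4.3167, 6.7833, -1.5167, 1.9833, -0.1167
Σ_{t=1}^{4}(z_t−z̄)(z_{t+2}−z̄) = 1.0711
γ_2 = 1.0711 / 6 = 0.179

0.179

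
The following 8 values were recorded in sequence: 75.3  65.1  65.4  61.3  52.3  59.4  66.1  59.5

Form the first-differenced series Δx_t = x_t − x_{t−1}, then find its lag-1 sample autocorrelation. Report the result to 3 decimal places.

First differences Δx: -10.2, 0.3, -4.1, -9.0, 7.1, 6.7, -6.6
Mean of differences = -2.2571
Numerator Σ(Δx_t−Δx̄)(Δx_{t+1}−Δx̄) = -30.7776
Denominator Σ(Δx_t−Δx̄)² = 305.1371
r_1(Δx) = -30.7776 / 305.1371 = -0.101

-0.101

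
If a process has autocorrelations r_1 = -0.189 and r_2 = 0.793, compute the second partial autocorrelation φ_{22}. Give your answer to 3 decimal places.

φ_{22} = (r_2 − r_1²) / (1 − r_1²)
r_1² = (-0.189)² = 0.035721
Numerator = 0.793 − 0.0357 = 0.7573; denominator = 1 − 0.0357 = 0.9643
φ_{22} = 0.7573 / 0.9643 = 0.785

0.785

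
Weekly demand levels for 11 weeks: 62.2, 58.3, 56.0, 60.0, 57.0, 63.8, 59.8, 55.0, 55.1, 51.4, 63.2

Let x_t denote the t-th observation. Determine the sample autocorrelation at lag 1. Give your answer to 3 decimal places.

Mean x̄ = (62.2 + 58.3 + 56.0 + 60.0 + 57.0 + 63.8 + 59.8 + 55.0 + 55.1 + 51.4 + 63.2)/11 = 58.3455
Numerator Σ_{t=1}^{10}(x_t−x̄)(x_{t+1}−x̄) = -10.7648
Denominator Σ(x_t−x̄)² = 150.3073
r_1 = -10.7648 / 150.3073 = -0.072

-0.072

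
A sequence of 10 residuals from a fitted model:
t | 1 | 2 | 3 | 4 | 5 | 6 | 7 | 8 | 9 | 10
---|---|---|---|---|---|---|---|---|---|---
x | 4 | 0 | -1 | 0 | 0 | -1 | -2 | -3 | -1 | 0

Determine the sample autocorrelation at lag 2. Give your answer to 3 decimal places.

-0.070

Mean x̄ = (4 + 0 − 1 + 0 + 0 − 1 − 2 − 3 − 1 + 0)/10 = -0.4000
Numerator Σ_{t=1}^{8}(x_t−x̄)(x_{t+2}−x̄) = -2.1200
Denominator Σ(x_t−x̄)² = 30.4000
r_2 = -2.1200 / 30.4000 = -0.070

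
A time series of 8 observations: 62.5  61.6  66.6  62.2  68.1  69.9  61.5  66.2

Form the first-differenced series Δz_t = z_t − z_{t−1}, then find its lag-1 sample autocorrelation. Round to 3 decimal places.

-0.556

First differences Δz: -0.9, 5.0, -4.4, 5.9, 1.8, -8.4, 4.7
Mean of differences = 0.5286
Numerator Σ(Δz_t−Δz̄)(Δz_{t+1}−Δz̄) = -96.6665
Denominator Σ(Δz_t−Δz̄)² = 173.9143
r_1(Δz) = -96.6665 / 173.9143 = -0.556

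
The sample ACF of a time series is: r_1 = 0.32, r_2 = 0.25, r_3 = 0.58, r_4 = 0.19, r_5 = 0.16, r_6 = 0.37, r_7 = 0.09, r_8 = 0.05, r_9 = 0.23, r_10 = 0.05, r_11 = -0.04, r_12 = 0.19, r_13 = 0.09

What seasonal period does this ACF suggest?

3

The largest autocorrelation is r_3 = 0.58, with a weaker echo at lag 6 (0.37); the remaining lags stay at or below 0.32. The elevated value at lag 1 (0.32), dropping to 0.25 at lag 2, reflects decaying short-term dependence rather than seasonality.
The dominant spike at lag 3 indicates a seasonal period of 3.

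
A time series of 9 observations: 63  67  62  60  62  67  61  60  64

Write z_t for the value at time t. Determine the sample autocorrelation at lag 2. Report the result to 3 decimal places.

-0.622

Mean z̄ = (63 + 67 + 62 + 60 + 62 + 67 + 61 + 60 + 64)/9 = 62.8889
Numerator Σ_{t=1}^{7}(z_t−z̄)(z_{t+2}−z̄) = -35.3580
Denominator Σ(z_t−z̄)² = 56.8889
r_2 = -35.3580 / 56.8889 = -0.622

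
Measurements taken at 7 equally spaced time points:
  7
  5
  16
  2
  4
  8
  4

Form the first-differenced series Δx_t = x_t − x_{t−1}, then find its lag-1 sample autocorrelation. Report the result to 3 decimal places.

-0.593

First differences Δx: -2, 11, -14, 2, 4, -4
Mean of differences = -0.5000
Numerator Σ(Δx_t−Δx̄)(Δx_{t+1}−Δx̄) = -210.7500
Denominator Σ(Δx_t−Δx̄)² = 355.5000
r_1(Δx) = -210.7500 / 355.5000 = -0.593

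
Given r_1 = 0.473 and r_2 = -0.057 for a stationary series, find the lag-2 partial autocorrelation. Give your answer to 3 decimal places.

-0.362

φ_{22} = (r_2 − r_1²) / (1 − r_1²)
r_1² = (0.473)² = 0.223729
Numerator = -0.057 − 0.2237 = -0.2807; denominator = 1 − 0.2237 = 0.7763
φ_{22} = -0.2807 / 0.7763 = -0.362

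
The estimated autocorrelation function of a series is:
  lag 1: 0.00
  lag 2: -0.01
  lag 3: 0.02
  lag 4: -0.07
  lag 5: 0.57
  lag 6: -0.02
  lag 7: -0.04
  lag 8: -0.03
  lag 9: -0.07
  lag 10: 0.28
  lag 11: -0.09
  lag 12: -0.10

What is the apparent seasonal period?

5

The largest autocorrelation is r_5 = 0.57, with a weaker echo at lag 10 (0.28); the remaining lags stay at or below 0.02.
The dominant spike at lag 5 indicates a seasonal period of 5.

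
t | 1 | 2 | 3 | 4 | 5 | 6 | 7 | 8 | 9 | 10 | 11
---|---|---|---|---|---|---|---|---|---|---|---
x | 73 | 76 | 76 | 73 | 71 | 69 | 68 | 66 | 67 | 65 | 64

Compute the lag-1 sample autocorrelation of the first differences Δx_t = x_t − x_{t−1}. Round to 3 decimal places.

First differences Δx: 3, 0, -3, -2, -2, -1, -2, 1, -2, -1
Mean of differences = -0.9000
Numerator Σ(Δx_t−Δx̄)(Δx_{t+1}−Δx̄) = 1.2900
Denominator Σ(Δx_t−Δx̄)² = 28.9000
r_1(Δx) = 1.2900 / 28.9000 = 0.045

0.045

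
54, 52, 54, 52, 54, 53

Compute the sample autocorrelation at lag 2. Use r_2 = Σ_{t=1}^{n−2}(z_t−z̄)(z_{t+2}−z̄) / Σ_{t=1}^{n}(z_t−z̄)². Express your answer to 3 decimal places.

Mean z̄ = (54 + 52 + 54 + 52 + 54 + 53)/6 = 53.1667
Σ(z_t−z̄)(z_{t+2}−z̄) = (0.6944) + (1.3611) + (0.6944) + (0.1944) = 2.9444
Denominator Σ(z_t−z̄)² = 4.8333
r_2 = 2.9444 / 4.8333 = 0.609

0.609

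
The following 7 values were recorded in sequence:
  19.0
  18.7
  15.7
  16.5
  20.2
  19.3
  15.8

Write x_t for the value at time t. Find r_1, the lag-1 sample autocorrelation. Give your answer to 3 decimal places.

Mean x̄ = (19.0 + 18.7 + 15.7 + 16.5 + 20.2 + 19.3 + 15.8)/7 = 17.8857
Deviations from mean: 1.1143, 0.8143, -2.1857, -1.3857, 2.3143, 1.4143, -2.0857
Σ(x_t−x̄)(x_{t+1}−x̄) = (0.9073) + (-1.7798) + (3.0288) + (-3.2069) + (3.2731) + (-2.9498) = -0.7273
Denominator Σ(x_t−x̄)² = 20.3086
r_1 = -0.7273 / 20.3086 = -0.036

-0.036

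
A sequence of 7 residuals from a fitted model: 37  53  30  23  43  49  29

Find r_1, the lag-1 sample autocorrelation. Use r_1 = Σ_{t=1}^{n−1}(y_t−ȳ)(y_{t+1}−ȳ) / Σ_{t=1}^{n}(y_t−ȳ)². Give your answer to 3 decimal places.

Mean ȳ = (37 + 53 + 30 + 23 + 43 + 49 + 29)/7 = 37.7143
Deviations from mean: -0.7143, 15.2857, -7.7143, -14.7143, 5.2857, 11.2857, -8.7143
Numerator Σ_{t=1}^{6}(y_t−ȳ)(y_{t+1}−ȳ) = -131.7959
Denominator Σ(y_t−ȳ)² = 741.4286
r_1 = -131.7959 / 741.4286 = -0.178

-0.178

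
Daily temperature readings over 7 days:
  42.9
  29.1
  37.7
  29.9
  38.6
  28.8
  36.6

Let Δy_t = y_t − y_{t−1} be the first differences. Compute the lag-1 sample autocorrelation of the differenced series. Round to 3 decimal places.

-0.756

First differences Δy: -13.8, 8.6, -7.8, 8.7, -9.8, 7.8
Mean of differences = -1.0500
Numerator Σ(Δy_t−Δȳ)(Δy_{t+1}−Δȳ) = -416.7375
Denominator Σ(Δy_t−Δȳ)² = 551.1950
r_1(Δy) = -416.7375 / 551.1950 = -0.756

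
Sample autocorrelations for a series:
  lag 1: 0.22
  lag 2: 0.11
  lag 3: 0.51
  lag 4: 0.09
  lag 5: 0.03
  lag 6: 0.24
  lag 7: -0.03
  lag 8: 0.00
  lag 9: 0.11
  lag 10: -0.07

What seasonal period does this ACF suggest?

The largest autocorrelation is r_3 = 0.51, with a weaker echo at lag 6 (0.24); the remaining lags stay at or below 0.22. The elevated value at lag 1 (0.22), dropping to 0.11 at lag 2, reflects decaying short-term dependence rather than seasonality.
The dominant spike at lag 3 indicates a seasonal period of 3.

3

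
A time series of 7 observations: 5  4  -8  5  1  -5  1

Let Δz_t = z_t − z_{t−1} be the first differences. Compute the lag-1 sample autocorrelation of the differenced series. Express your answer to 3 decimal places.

First differences Δz: -1, -12, 13, -4, -6, 6
Mean of differences = -0.6667
Numerator Σ(Δz_t−Δz̄)(Δz_{t+1}−Δz̄) = -214.4444
Denominator Σ(Δz_t−Δz̄)² = 399.3333
r_1(Δz) = -214.4444 / 399.3333 = -0.537

-0.537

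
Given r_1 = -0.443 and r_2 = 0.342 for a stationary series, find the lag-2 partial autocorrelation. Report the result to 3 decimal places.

0.181

φ_{22} = (r_2 − r_1²) / (1 − r_1²)
r_1² = (-0.443)² = 0.196249
Numerator = 0.342 − 0.1962 = 0.1458; denominator = 1 − 0.1962 = 0.8038
φ_{22} = 0.1458 / 0.8038 = 0.181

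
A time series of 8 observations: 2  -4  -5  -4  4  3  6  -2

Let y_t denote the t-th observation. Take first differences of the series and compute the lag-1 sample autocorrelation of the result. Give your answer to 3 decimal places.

-0.096

First differences Δy: -6, -1, 1, 8, -1, 3, -8
Mean of differences = -0.5714
Numerator Σ(Δy_t−Δȳ)(Δy_{t+1}−Δȳ) = -16.6122
Denominator Σ(Δy_t−Δȳ)² = 173.7143
r_1(Δy) = -16.6122 / 173.7143 = -0.096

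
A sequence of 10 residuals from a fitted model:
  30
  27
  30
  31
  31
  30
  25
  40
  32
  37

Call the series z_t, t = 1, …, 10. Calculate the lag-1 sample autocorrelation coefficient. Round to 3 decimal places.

-0.142

Mean z̄ = (30 + 27 + 30 + 31 + 31 + 30 + 25 + 40 + 32 + 37)/10 = 31.3000
Numerator Σ_{t=1}^{9}(z_t−z̄)(z_{t+1}−z̄) = -24.4900
Denominator Σ(z_t−z̄)² = 172.1000
r_1 = -24.4900 / 172.1000 = -0.142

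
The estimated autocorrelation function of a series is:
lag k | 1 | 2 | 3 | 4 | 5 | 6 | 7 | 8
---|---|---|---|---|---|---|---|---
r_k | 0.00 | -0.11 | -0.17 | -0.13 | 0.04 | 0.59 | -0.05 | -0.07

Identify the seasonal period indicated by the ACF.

6

The largest autocorrelation is r_6 = 0.59; the remaining lags stay at or below 0.04.
The dominant spike at lag 6 indicates a seasonal period of 6.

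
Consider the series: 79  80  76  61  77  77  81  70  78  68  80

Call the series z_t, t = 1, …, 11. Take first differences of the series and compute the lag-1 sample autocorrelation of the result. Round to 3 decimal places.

-0.546

First differences Δz: 1, -4, -15, 16, 0, 4, -11, 8, -10, 12
Mean of differences = 0.1000
Numerator Σ(Δz_t−Δz̄)(Δz_{t+1}−Δz̄) = -514.8100
Denominator Σ(Δz_t−Δz̄)² = 942.9000
r_1(Δz) = -514.8100 / 942.9000 = -0.546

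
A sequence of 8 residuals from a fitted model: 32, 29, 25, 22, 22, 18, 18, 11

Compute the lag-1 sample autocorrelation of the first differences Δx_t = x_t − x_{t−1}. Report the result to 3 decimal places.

First differences Δx: -3, -4, -3, 0, -4, 0, -7
Mean of differences = -3.0000
Numerator Σ(Δx_t−Δx̄)(Δx_{t+1}−Δx̄) = -18.0000
Denominator Σ(Δx_t−Δx̄)² = 36.0000
r_1(Δx) = -18.0000 / 36.0000 = -0.500

-0.500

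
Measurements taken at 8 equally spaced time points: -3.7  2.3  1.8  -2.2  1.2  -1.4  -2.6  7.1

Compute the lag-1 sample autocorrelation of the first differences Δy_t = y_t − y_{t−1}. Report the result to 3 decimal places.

First differences Δy: 6.0, -0.5, -4.0, 3.4, -2.6, -1.2, 9.7
Mean of differences = 1.5429
Numerator Σ(Δy_t−Δȳ)(Δy_{t+1}−Δȳ) = -26.7804
Denominator Σ(Δy_t−Δȳ)² = 149.4371
r_1(Δy) = -26.7804 / 149.4371 = -0.179

-0.179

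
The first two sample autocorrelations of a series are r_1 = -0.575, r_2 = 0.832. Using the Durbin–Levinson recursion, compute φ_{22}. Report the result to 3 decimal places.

φ_{22} = (r_2 − r_1²) / (1 − r_1²)
r_1² = (-0.575)² = 0.330625
Numerator = 0.832 − 0.3306 = 0.5014; denominator = 1 − 0.3306 = 0.6694
φ_{22} = 0.5014 / 0.6694 = 0.749

0.749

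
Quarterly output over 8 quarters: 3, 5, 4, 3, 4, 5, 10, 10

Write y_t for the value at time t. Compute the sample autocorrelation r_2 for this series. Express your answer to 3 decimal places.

-0.009

Mean ȳ = (3 + 5 + 4 + 3 + 4 + 5 + 10 + 10)/8 = 5.5000
Deviations from mean: -2.5000, -0.5000, -1.5000, -2.5000, -1.5000, -0.5000, 4.5000, 4.5000
Numerator Σ_{t=1}^{6}(y_t−ȳ)(y_{t+2}−ȳ) = -0.5000
Denominator Σ(y_t−ȳ)² = 58.0000
r_2 = -0.5000 / 58.0000 = -0.009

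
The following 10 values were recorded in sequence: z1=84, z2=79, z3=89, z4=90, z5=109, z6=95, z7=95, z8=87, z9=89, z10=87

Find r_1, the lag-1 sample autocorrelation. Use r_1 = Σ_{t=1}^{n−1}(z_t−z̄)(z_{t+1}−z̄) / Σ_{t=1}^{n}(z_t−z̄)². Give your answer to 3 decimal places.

Mean z̄ = (84 + 79 + 89 + 90 + 109 + 95 + 95 + 87 + 89 + 87)/10 = 90.4000
Numerator Σ_{t=1}^{9}(z_t−z̄)(z_{t+1}−z̄) = 182.6400
Denominator Σ(z_t−z̄)² = 586.4000
r_1 = 182.6400 / 586.4000 = 0.311

0.311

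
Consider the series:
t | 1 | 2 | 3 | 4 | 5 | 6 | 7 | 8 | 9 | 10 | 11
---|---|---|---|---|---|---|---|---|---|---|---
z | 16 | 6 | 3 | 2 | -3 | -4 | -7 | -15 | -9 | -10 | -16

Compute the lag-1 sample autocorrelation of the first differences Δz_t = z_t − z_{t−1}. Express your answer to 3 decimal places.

First differences Δz: -10, -3, -1, -5, -1, -3, -8, 6, -1, -6
Mean of differences = -3.2000
Numerator Σ(Δz_t−Δz̄)(Δz_{t+1}−Δz̄) = -39.4400
Denominator Σ(Δz_t−Δz̄)² = 179.6000
r_1(Δz) = -39.4400 / 179.6000 = -0.220

-0.220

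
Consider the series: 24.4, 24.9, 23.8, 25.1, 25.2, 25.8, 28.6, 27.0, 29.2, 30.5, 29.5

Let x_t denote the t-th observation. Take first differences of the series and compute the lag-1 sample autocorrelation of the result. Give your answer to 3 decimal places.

First differences Δx: 0.5, -1.1, 1.3, 0.1, 0.6, 2.8, -1.6, 2.2, 1.3, -1.0
Mean of differences = 0.5100
Numerator Σ(Δx_t−Δx̄)(Δx_{t+1}−Δx̄) = -9.6661
Denominator Σ(Δx_t−Δx̄)² = 18.8490
r_1(Δx) = -9.6661 / 18.8490 = -0.513

-0.513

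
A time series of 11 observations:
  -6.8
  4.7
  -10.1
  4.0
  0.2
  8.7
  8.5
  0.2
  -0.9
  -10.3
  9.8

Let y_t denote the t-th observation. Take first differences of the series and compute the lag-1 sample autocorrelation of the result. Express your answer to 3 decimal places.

-0.522

First differences Δy: 11.5, -14.8, 14.1, -3.8, 8.5, -0.2, -8.3, -1.1, -9.4, 20.1
Mean of differences = 1.6600
Numerator Σ(Δy_t−Δȳ)(Δy_{t+1}−Δȳ) = -612.1256
Denominator Σ(Δy_t−Δȳ)² = 1171.7440
r_1(Δy) = -612.1256 / 1171.7440 = -0.522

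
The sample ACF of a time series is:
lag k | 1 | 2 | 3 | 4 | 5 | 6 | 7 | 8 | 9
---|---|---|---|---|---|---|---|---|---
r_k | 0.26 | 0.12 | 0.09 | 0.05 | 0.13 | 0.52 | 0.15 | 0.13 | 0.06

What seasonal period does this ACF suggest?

The largest autocorrelation is r_6 = 0.52; the remaining lags stay at or below 0.26. The elevated value at lag 1 (0.26), dropping to 0.12 at lag 2, reflects decaying short-term dependence rather than seasonality.
The dominant spike at lag 6 indicates a seasonal period of 6.

6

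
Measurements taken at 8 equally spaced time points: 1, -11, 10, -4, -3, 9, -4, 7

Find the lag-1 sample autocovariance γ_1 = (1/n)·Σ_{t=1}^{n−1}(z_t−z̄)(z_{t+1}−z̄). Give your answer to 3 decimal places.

-29.814

Mean z̄ = (1 − 11 + 10 − 4 − 3 + 9 − 4 + 7)/8 = 0.6250
Deviations: 0.3750, -11.6250, 9.3750, -4.6250, -3.6250, 8.3750, -4.6250, 6.3750
Σ_{t=1}^{7}(z_t−z̄)(z_{t+1}−z̄) = -238.5156
γ_1 = -238.5156 / 8 = -29.814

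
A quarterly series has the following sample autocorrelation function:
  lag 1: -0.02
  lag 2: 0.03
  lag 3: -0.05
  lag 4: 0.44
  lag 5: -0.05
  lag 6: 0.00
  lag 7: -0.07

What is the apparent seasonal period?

The largest autocorrelation is r_4 = 0.44; the remaining lags stay at or below 0.03.
The dominant spike at lag 4 indicates a seasonal period of 4.

4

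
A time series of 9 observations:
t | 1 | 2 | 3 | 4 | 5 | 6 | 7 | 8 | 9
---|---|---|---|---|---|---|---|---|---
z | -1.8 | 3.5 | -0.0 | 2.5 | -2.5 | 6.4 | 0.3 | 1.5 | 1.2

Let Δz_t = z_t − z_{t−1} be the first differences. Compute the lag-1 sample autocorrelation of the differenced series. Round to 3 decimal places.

First differences Δz: 5.3, -3.5, 2.5, -5.0, 8.9, -6.1, 1.2, -0.3
Mean of differences = 0.3750
Numerator Σ(Δz_t−Δz̄)(Δz_{t+1}−Δz̄) = -145.6606
Denominator Σ(Δz_t−Δz̄)² = 188.4150
r_1(Δz) = -145.6606 / 188.4150 = -0.773

-0.773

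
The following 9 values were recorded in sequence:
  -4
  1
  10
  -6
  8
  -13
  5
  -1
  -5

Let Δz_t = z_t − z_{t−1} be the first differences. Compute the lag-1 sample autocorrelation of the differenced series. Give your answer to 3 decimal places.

-0.785

First differences Δz: 5, 9, -16, 14, -21, 18, -6, -4
Mean of differences = -0.1250
Numerator Σ(Δz_t−Δz̄)(Δz_{t+1}−Δz̄) = -1079.2656
Denominator Σ(Δz_t−Δz̄)² = 1374.8750
r_1(Δz) = -1079.2656 / 1374.8750 = -0.785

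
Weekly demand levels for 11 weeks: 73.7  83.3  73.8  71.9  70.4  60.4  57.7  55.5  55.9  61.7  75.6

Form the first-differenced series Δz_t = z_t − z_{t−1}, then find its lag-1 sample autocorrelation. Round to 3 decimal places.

0.121

First differences Δz: 9.6, -9.5, -1.9, -1.5, -10.0, -2.7, -2.2, 0.4, 5.8, 13.9
Mean of differences = 0.1900
Numerator Σ(Δz_t−Δz̄)(Δz_{t+1}−Δz̄) = 63.7679
Denominator Σ(Δz_t−Δz̄)² = 527.0490
r_1(Δz) = 63.7679 / 527.0490 = 0.121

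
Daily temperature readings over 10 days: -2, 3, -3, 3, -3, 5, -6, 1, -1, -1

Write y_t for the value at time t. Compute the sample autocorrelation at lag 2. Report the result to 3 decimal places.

0.639

Mean ȳ = (-2 + 3 − 3 + 3 − 3 + 5 − 6 + 1 − 1 − 1)/10 = -0.4000
Numerator Σ_{t=1}^{8}(y_t−ȳ)(y_{t+2}−ȳ) = 65.4800
Denominator Σ(y_t−ȳ)² = 102.4000
r_2 = 65.4800 / 102.4000 = 0.639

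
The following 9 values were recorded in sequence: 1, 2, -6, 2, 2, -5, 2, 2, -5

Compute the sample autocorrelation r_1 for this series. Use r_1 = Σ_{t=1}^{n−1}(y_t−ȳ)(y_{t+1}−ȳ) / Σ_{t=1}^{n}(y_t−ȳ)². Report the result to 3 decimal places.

-0.430

Mean ȳ = (1 + 2 − 6 + 2 + 2 − 5 + 2 + 2 − 5)/9 = -0.5556
Numerator Σ_{t=1}^{8}(y_t−ȳ)(y_{t+1}−ȳ) = -44.8642
Denominator Σ(y_t−ȳ)² = 104.2222
r_1 = -44.8642 / 104.2222 = -0.430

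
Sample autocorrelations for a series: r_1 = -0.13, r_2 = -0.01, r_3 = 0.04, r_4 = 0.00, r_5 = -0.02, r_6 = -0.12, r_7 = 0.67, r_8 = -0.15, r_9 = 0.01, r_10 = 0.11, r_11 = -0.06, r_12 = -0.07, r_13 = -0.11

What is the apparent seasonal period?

The largest autocorrelation is r_7 = 0.67; the remaining lags stay at or below 0.11.
The dominant spike at lag 7 indicates a seasonal period of 7.

7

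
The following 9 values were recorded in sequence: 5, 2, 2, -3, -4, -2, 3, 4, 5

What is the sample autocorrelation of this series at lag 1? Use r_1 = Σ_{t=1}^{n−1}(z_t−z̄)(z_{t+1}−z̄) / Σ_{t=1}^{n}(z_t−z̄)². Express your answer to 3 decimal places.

Mean z̄ = (5 + 2 + 2 − 3 − 4 − 2 + 3 + 4 + 5)/9 = 1.3333
Numerator Σ_{t=1}^{8}(z_t−z̄)(z_{t+1}−z̄) = 49.5556
Denominator Σ(z_t−z̄)² = 96.0000
r_1 = 49.5556 / 96.0000 = 0.516

0.516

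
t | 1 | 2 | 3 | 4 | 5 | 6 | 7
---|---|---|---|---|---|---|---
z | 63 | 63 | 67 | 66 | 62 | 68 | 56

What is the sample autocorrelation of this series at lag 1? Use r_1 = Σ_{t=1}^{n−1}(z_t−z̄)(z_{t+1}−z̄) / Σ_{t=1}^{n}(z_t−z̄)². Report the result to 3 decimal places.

-0.385

Mean z̄ = (63 + 63 + 67 + 66 + 62 + 68 + 56)/7 = 63.5714
Deviations from mean: -0.5714, -0.5714, 3.4286, 2.4286, -1.5714, 4.4286, -7.5714
Σ(z_t−z̄)(z_{t+1}−z̄) = (0.3265) + (-1.9592) + (8.3265) + (-3.8163) + (-6.9592) + (-33.5306) = -37.6122
Denominator Σ(z_t−z̄)² = 97.7143
r_1 = -37.6122 / 97.7143 = -0.385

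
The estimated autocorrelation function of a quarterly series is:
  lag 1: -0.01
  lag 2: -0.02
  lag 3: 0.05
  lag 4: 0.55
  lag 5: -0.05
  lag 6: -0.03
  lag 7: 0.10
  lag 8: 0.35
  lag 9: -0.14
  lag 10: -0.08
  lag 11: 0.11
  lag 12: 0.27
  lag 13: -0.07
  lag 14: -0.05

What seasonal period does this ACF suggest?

4

The largest autocorrelation is r_4 = 0.55, with weaker echoes at lags 8 (0.35) and 12 (0.27); the remaining lags stay at or below 0.11.
The dominant spike at lag 4 indicates a seasonal period of 4.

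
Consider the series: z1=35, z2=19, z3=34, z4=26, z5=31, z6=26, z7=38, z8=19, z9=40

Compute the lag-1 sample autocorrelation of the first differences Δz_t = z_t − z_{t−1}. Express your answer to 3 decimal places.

-0.723

First differences Δz: -16, 15, -8, 5, -5, 12, -19, 21
Mean of differences = 0.6250
Numerator Σ(Δz_t−Δz̄)(Δz_{t+1}−Δz̄) = -1112.3906
Denominator Σ(Δz_t−Δz̄)² = 1537.8750
r_1(Δz) = -1112.3906 / 1537.8750 = -0.723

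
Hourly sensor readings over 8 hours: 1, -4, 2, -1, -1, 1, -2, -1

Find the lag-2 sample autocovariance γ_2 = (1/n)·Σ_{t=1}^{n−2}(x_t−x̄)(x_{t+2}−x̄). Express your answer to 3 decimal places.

0.480

Mean x̄ = (1 − 4 + 2 − 1 − 1 + 1 − 2 − 1)/8 = -0.6250
Σ_{t=1}^{6}(x_t−x̄)(x_{t+2}−x̄) = 3.8438
γ_2 = 3.8438 / 8 = 0.480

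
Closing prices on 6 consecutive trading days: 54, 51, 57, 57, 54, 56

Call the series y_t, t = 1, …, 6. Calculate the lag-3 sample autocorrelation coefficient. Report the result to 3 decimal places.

Mean ȳ = (54 + 51 + 57 + 57 + 54 + 56)/6 = 54.8333
Deviations from mean: -0.8333, -3.8333, 2.1667, 2.1667, -0.8333, 1.1667
Σ(y_t−ȳ)(y_{t+3}−ȳ) = (-1.8056) + (3.1944) + (2.5278) = 3.9167
Denominator Σ(y_t−ȳ)² = 26.8333
r_3 = 3.9167 / 26.8333 = 0.146

0.146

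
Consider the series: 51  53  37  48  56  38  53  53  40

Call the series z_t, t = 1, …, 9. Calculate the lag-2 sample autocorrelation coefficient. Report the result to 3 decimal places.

Mean z̄ = (51 + 53 + 37 + 48 + 56 + 38 + 53 + 53 + 40)/9 = 47.6667
Numerator Σ_{t=1}^{7}(z_t−z̄)(z_{t+2}−z̄) = -173.8889
Denominator Σ(z_t−z̄)² = 432.0000
r_2 = -173.8889 / 432.0000 = -0.403

-0.403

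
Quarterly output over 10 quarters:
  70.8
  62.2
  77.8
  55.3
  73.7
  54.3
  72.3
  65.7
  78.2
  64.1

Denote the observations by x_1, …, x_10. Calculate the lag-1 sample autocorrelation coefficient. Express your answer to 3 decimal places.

Mean x̄ = (70.8 + 62.2 + 77.8 + 55.3 + 73.7 + 54.3 + 72.3 + 65.7 + 78.2 + 64.1)/10 = 67.4400
Numerator Σ_{t=1}^{9}(x_t−x̄)(x_{t+1}−x̄) = -482.8936
Denominator Σ(x_t−x̄)² = 658.8840
r_1 = -482.8936 / 658.8840 = -0.733

-0.733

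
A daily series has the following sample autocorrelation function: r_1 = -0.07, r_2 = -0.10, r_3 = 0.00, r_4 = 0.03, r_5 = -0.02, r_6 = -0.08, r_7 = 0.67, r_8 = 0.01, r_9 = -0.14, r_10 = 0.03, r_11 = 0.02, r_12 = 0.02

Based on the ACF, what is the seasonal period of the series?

7

The largest autocorrelation is r_7 = 0.67; the remaining lags stay at or below 0.03.
The dominant spike at lag 7 indicates a seasonal period of 7.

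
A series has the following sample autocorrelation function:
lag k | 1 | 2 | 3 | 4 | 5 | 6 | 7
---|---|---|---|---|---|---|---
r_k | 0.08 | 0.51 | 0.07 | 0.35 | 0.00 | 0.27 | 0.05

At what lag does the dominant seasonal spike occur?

The largest autocorrelation is r_2 = 0.51, with weaker echoes at lags 4 (0.35) and 6 (0.27); the remaining lags stay at or below 0.08.
The dominant spike at lag 2 indicates a seasonal period of 2.

2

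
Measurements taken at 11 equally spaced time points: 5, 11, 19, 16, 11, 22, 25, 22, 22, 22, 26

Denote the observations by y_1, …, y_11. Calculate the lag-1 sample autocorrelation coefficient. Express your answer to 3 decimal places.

0.414

Mean ȳ = (5 + 11 + 19 + 16 + 11 + 22 + 25 + 22 + 22 + 22 + 26)/11 = 18.2727
Numerator Σ_{t=1}^{10}(y_t−ȳ)(y_{t+1}−ȳ) = 185.7438
Denominator Σ(y_t−ȳ)² = 448.1818
r_1 = 185.7438 / 448.1818 = 0.414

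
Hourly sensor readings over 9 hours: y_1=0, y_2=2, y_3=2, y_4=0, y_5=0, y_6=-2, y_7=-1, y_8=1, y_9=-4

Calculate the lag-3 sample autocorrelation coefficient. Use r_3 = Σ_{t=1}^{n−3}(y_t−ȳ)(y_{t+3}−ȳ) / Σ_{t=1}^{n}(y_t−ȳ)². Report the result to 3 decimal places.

0.115

Mean ȳ = (0 + 2 + 2 + 0 + 0 − 2 − 1 + 1 − 4)/9 = -0.2222
Σ(y_t−ȳ)(y_{t+3}−ȳ) = (0.0494) + (0.4938) + (-3.9506) + (-0.1728) + (0.2716) + (6.7160) = 3.4074
Denominator Σ(y_t−ȳ)² = 29.5556
r_3 = 3.4074 / 29.5556 = 0.115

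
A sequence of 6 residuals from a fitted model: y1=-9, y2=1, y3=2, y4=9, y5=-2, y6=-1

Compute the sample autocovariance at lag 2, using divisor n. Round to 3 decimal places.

-3.667

Mean ȳ = (-9 + 1 + 2 + 9 − 2 − 1)/6 = 0.0000
Deviations: -9.0000, 1.0000, 2.0000, 9.0000, -2.0000, -1.0000
Σ_{t=1}^{4}(y_t−ȳ)(y_{t+2}−ȳ) = -22.0000
γ_2 = -22.0000 / 6 = -3.667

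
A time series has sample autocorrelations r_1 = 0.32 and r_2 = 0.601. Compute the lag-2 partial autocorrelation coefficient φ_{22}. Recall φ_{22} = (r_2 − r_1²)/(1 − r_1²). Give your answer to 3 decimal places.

φ_{22} = (r_2 − r_1²) / (1 − r_1²)
r_1² = (0.32)² = 0.1024
Numerator = 0.601 − 0.1024 = 0.4986; denominator = 1 − 0.1024 = 0.8976
φ_{22} = 0.4986 / 0.8976 = 0.555

0.555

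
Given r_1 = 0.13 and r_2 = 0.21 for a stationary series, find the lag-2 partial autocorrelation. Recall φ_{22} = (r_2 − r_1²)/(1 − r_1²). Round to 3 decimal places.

0.196

φ_{22} = (r_2 − r_1²) / (1 − r_1²)
r_1² = (0.13)² = 0.0169
Numerator = 0.21 − 0.0169 = 0.1931; denominator = 1 − 0.0169 = 0.9831
φ_{22} = 0.1931 / 0.9831 = 0.196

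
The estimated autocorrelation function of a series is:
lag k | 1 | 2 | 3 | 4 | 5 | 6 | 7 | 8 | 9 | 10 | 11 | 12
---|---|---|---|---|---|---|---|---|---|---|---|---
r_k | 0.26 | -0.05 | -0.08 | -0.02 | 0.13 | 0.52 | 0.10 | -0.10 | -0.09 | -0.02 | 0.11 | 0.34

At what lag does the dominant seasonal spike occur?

6

The largest autocorrelation is r_6 = 0.52, with a weaker echo at lag 12 (0.34); the remaining lags stay at or below 0.26.
The dominant spike at lag 6 indicates a seasonal period of 6.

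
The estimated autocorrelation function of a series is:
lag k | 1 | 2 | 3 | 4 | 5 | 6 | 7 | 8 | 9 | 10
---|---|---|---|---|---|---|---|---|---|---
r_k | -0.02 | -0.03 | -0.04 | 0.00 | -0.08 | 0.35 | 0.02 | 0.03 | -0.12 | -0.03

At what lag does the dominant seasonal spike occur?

6

The largest autocorrelation is r_6 = 0.35; the remaining lags stay at or below 0.03.
The dominant spike at lag 6 indicates a seasonal period of 6.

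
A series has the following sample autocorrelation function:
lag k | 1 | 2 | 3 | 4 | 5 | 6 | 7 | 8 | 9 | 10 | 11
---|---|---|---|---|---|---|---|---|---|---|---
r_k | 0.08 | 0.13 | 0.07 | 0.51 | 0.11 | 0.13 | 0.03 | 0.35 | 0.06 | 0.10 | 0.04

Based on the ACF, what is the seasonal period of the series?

4

The largest autocorrelation is r_4 = 0.51, with a weaker echo at lag 8 (0.35); the remaining lags stay at or below 0.13.
The dominant spike at lag 4 indicates a seasonal period of 4.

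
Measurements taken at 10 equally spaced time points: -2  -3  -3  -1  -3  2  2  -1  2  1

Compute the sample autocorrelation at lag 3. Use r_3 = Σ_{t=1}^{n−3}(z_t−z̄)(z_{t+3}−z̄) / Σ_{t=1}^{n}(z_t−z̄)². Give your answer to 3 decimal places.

Mean z̄ = (-2 − 3 − 3 − 1 − 3 + 2 + 2 − 1 + 2 + 1)/10 = -0.6000
Σ(z_t−z̄)(z_{t+3}−z̄) = (0.5600) + (5.7600) + (-6.2400) + (-1.0400) + (0.9600) + (6.7600) + (4.1600) = 10.9200
Denominator Σ(z_t−z̄)² = 42.4000
r_3 = 10.9200 / 42.4000 = 0.258

0.258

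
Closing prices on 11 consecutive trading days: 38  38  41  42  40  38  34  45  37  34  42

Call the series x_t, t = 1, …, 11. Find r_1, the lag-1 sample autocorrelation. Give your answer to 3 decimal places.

-0.302

Mean x̄ = (38 + 38 + 41 + 42 + 40 + 38 + 34 + 45 + 37 + 34 + 42)/11 = 39.0000
Numerator Σ_{t=1}^{10}(x_t−x̄)(x_{t+1}−x̄) = -35.0000
Denominator Σ(x_t−x̄)² = 116.0000
r_1 = -35.0000 / 116.0000 = -0.302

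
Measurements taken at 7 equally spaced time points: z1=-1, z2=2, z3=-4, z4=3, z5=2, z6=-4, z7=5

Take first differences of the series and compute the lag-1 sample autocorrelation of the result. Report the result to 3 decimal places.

First differences Δz: 3, -6, 7, -1, -6, 9
Mean of differences = 1.0000
Numerator Σ(Δz_t−Δz̄)(Δz_{t+1}−Δz̄) = -110.0000
Denominator Σ(Δz_t−Δz̄)² = 206.0000
r_1(Δz) = -110.0000 / 206.0000 = -0.534

-0.534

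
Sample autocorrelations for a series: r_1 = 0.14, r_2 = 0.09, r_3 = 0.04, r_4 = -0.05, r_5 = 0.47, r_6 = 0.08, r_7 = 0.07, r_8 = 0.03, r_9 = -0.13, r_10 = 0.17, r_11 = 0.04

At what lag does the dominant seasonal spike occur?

5

The largest autocorrelation is r_5 = 0.47, with a weaker echo at lag 10 (0.17); the remaining lags stay at or below 0.14.
The dominant spike at lag 5 indicates a seasonal period of 5.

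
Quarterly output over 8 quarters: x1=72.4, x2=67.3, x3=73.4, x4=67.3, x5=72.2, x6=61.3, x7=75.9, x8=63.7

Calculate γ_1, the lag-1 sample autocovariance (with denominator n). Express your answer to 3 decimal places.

Mean x̄ = (72.4 + 67.3 + 73.4 + 67.3 + 72.2 + 61.3 + 75.9 + 63.7)/8 = 69.1875
Deviations: 3.2125, -1.8875, 4.2125, -1.8875, 3.0125, -7.8875, 6.7125, -5.4875
Σ_{t=1}^{7}(x_t−x̄)(x_{t+1}−x̄) = -141.1927
γ_1 = -141.1927 / 8 = -17.649

-17.649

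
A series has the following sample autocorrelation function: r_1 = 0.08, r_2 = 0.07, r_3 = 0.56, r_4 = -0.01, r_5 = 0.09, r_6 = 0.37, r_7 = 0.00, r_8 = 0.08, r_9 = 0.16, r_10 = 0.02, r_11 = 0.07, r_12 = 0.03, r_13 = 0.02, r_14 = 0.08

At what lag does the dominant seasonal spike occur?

3

The largest autocorrelation is r_3 = 0.56, with weaker echoes at lags 6 (0.37) and 9 (0.16); the remaining lags stay at or below 0.09.
The dominant spike at lag 3 indicates a seasonal period of 3.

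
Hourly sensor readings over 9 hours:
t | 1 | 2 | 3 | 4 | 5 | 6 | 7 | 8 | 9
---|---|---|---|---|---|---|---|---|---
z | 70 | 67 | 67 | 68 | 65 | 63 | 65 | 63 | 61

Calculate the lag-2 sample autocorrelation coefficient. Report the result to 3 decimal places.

Mean z̄ = (70 + 67 + 67 + 68 + 65 + 63 + 65 + 63 + 61)/9 = 65.4444
Σ(z_t−z̄)(z_{t+2}−z̄) = (7.0864) + (3.9753) + (-0.6914) + (-6.2469) + (0.1975) + (5.9753) + (1.9753) = 12.2716
Denominator Σ(z_t−z̄)² = 64.2222
r_2 = 12.2716 / 64.2222 = 0.191

0.191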